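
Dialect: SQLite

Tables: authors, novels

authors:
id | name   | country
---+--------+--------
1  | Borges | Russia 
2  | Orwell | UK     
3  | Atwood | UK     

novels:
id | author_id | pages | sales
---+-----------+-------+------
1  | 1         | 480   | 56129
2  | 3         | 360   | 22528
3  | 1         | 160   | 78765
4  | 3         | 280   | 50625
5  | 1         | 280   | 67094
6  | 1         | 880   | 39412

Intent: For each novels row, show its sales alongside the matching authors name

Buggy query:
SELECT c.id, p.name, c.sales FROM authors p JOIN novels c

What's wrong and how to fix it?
Bug: Missing join condition: each novels row is matched to all authors rows instead of just its own

Fix: Specify the join condition linking the foreign key to the parent id

Corrected query:
SELECT c.id, p.name, c.sales FROM authors p JOIN novels c ON c.author_id = p.id

Result:
id | name   | sales
---+--------+------
1  | Borges | 56129
2  | Atwood | 22528
3  | Borges | 78765
4  | Atwood | 50625
5  | Borges | 67094
6  | Borges | 39412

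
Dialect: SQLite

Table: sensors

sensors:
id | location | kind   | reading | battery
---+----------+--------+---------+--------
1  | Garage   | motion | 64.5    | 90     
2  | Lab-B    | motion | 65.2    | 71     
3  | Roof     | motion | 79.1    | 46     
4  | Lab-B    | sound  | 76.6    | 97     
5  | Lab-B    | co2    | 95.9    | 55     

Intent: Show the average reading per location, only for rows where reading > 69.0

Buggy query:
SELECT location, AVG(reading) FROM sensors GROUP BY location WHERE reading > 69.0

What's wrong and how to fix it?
Bug: WHERE cannot follow GROUP BY

Fix: Place WHERE between FROM and GROUP BY

Corrected query:
SELECT location, AVG(reading) FROM sensors WHERE reading > 69.0 GROUP BY location

Result:
location | AVG(reading)
---------+-------------
Lab-B    | 86.25       
Roof     | 79.1        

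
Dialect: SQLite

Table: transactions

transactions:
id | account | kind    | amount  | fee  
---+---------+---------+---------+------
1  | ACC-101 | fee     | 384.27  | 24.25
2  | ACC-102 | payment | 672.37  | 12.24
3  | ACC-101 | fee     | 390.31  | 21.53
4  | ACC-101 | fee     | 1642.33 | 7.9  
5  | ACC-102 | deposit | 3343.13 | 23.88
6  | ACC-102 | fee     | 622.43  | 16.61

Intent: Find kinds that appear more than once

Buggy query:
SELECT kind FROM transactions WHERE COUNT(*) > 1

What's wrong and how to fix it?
Bug: COUNT(*) is an aggregate and cannot be used in WHERE

Fix: GROUP BY kind, then filter groups with HAVING COUNT(*) > 1

Corrected query:
SELECT kind FROM transactions GROUP BY kind HAVING COUNT(*) > 1

Result:
kind
----
fee 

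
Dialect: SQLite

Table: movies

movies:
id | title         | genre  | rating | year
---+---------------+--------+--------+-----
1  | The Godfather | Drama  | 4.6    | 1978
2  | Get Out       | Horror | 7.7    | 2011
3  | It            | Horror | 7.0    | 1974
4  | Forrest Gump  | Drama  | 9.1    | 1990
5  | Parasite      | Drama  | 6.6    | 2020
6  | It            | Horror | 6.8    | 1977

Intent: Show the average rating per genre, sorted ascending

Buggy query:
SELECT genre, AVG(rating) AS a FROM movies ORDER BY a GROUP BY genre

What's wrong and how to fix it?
Bug: ORDER BY appears before GROUP BY; SQL clause order requires GROUP BY first

Fix: Reorder: SELECT … FROM … GROUP BY … ORDER BY …

Corrected query:
SELECT genre, AVG(rating) AS a FROM movies GROUP BY genre ORDER BY a

Result:
genre  | a       
-------+---------
Drama  | 6.766667
Horror | 7.166667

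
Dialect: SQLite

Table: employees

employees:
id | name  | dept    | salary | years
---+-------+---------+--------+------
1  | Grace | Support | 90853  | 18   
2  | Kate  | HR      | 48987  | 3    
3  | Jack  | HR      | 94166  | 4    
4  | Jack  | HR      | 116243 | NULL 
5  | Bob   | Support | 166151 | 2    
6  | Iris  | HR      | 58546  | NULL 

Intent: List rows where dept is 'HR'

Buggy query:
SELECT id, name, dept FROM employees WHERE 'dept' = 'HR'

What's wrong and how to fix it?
Bug: 'dept' in single quotes is a string literal, not the column; the comparison is literal-vs-literal and never true

Fix: Remove the quotes around the column name (or use double quotes for an identifier)

Corrected query:
SELECT id, name, dept FROM employees WHERE dept = 'HR'

Result:
id | name | dept
---+------+-----
2  | Kate | HR  
3  | Jack | HR  
4  | Jack | HR  
6  | Iris | HR  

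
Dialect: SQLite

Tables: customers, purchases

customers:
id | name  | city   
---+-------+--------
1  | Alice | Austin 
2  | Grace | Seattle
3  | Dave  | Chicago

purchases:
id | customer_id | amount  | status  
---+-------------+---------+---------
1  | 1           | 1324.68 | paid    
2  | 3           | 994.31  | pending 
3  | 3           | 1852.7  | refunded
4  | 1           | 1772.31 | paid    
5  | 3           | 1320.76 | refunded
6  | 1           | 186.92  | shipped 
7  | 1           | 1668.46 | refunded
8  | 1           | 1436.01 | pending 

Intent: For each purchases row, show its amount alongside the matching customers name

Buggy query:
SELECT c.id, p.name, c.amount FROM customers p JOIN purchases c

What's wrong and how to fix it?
Bug: Missing join condition: each purchases row is matched to all customers rows instead of just its own

Fix: Specify the join condition linking the foreign key to the parent id

Corrected query:
SELECT c.id, p.name, c.amount FROM customers p JOIN purchases c ON c.customer_id = p.id

Result:
id | name  | amount 
---+-------+--------
1  | Alice | 1324.68
2  | Dave  | 994.31 
3  | Dave  | 1852.7 
4  | Alice | 1772.31
5  | Dave  | 1320.76
6  | Alice | 186.92 
7  | Alice | 1668.46
8  | Alice | 1436.01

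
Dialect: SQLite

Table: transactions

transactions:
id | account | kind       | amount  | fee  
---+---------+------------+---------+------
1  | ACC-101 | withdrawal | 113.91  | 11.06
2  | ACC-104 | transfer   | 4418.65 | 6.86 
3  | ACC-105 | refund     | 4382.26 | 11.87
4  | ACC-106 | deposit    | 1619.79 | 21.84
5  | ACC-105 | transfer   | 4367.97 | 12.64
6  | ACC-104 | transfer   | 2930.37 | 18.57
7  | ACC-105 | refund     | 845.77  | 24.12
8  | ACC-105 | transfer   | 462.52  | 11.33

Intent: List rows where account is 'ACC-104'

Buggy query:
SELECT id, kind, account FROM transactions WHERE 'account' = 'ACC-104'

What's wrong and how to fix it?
Bug: 'account' in single quotes is a string literal, not the column; the comparison is literal-vs-literal and never true

Fix: Remove the quotes around the column name (or use double quotes for an identifier)

Corrected query:
SELECT id, kind, account FROM transactions WHERE account = 'ACC-104'

Result:
id | kind     | account
---+----------+--------
2  | transfer | ACC-104
6  | transfer | ACC-104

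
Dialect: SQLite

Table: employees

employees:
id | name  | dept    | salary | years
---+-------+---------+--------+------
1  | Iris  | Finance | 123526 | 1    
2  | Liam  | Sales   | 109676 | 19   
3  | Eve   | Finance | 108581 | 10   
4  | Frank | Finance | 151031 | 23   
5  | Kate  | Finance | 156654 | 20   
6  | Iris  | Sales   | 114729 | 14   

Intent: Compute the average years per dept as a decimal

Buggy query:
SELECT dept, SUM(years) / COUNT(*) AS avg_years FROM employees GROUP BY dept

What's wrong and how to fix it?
Bug: SUM(years) and COUNT(*) are both integers; the division truncates the fractional part

Fix: Cast one side to REAL so the division keeps the fractional part

Corrected query:
SELECT dept, SUM(years) * 1.0 / COUNT(*) AS avg_years FROM employees GROUP BY dept

Result:
dept    | avg_years
--------+----------
Finance | 13.5     
Sales   | 16.5     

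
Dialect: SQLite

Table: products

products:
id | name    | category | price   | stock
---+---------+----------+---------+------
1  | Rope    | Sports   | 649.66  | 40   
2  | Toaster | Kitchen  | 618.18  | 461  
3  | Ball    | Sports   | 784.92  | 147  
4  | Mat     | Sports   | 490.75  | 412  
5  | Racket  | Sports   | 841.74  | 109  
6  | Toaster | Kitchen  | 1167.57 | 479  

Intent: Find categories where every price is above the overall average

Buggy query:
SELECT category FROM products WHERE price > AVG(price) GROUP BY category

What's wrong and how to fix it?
Bug: WHERE evaluates per row before aggregation, so AVG() is unavailable

Fix: Use a subquery for AVG and a HAVING MIN(...) filter so the condition holds for every row in the group

Corrected query:
SELECT category FROM products GROUP BY category HAVING MIN(price) > (SELECT AVG(price) FROM products)

Result:
(no rows)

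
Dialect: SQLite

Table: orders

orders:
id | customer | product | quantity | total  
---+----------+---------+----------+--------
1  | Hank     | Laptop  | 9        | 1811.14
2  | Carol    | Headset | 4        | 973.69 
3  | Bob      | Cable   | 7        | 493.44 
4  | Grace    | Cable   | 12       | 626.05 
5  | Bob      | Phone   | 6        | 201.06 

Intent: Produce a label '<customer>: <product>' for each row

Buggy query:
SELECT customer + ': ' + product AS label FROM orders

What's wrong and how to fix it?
Bug: '+' is numeric addition; on text columns SQLite converts them to 0 instead of concatenating

Fix: Use the || operator for string concatenation

Corrected query:
SELECT customer || ': ' || product AS label FROM orders

Result:
label         
--------------
Hank: Laptop  
Carol: Headset
Bob: Cable    
Grace: Cable  
Bob: Phone    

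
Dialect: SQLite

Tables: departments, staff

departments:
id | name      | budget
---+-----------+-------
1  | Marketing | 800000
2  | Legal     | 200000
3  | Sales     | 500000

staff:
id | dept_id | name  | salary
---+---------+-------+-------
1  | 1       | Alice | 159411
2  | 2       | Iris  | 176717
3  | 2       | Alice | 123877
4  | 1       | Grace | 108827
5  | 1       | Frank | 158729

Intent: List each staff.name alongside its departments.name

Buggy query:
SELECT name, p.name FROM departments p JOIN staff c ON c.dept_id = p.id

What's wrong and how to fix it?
Bug: 'name' exists in both joined tables, so the database can't tell which one is meant

Fix: Qualify the column with its table alias (c.name)

Corrected query:
SELECT c.name, p.name FROM departments p JOIN staff c ON c.dept_id = p.id

Result:
name  | name     
------+----------
Alice | Marketing
Iris  | Legal    
Alice | Legal    
Grace | Marketing
Frank | Marketing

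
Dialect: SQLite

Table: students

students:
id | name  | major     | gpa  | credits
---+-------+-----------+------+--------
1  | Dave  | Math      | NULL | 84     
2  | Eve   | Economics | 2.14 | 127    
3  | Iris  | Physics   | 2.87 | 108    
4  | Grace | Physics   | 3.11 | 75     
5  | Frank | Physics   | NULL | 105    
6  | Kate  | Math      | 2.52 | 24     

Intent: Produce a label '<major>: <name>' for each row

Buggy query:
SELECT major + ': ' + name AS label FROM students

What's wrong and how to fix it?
Bug: SQLite uses || for string concatenation; + coerces text to numbers (yielding 0)

Fix: Replace + with || to concatenate text

Corrected query:
SELECT major || ': ' || name AS label FROM students

Result:
label         
--------------
Math: Dave    
Economics: Eve
Physics: Iris 
Physics: Grace
Physics: Frank
Math: Kate    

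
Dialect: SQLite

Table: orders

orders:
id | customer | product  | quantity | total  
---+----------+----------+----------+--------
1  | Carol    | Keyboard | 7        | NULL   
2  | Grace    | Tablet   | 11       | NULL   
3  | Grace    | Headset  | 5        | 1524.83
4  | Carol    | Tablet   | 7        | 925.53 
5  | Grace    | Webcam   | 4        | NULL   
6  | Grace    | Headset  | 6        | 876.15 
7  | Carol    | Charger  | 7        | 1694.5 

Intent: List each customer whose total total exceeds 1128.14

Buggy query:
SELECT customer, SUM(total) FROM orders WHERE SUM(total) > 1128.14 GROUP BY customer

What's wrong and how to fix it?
Bug: Aggregate functions cannot appear in a WHERE clause

Fix: Use HAVING (which filters groups after aggregation) instead of WHERE

Corrected query:
SELECT customer, SUM(total) FROM orders GROUP BY customer HAVING SUM(total) > 1128.14

Result:
customer | SUM(total)
---------+-----------
Carol    | 2620.03   
Grace    | 2400.98   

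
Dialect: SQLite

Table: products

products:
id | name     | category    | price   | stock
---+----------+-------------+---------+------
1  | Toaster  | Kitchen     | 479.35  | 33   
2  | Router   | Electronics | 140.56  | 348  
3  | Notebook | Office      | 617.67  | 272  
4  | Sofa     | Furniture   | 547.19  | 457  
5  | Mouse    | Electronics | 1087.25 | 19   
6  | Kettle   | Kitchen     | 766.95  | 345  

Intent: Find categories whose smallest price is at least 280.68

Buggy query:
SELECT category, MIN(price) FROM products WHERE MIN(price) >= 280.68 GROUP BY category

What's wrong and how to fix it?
Bug: Aggregates like MIN are computed per group after WHERE runs

Fix: Replace WHERE with HAVING after the GROUP BY

Corrected query:
SELECT category, MIN(price) FROM products GROUP BY category HAVING MIN(price) >= 280.68

Result:
category  | MIN(price)
----------+-----------
Furniture | 547.19    
Kitchen   | 479.35    
Office    | 617.67    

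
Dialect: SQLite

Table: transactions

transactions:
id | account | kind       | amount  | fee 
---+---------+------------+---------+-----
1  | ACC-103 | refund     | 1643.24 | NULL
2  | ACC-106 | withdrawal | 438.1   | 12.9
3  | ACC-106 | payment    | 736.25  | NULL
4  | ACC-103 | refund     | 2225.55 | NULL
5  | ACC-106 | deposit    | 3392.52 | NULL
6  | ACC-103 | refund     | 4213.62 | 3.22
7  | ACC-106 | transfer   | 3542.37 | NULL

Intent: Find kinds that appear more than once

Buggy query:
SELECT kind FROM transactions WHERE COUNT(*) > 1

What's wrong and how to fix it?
Bug: COUNT(*) is an aggregate and cannot be used in WHERE

Fix: Group first, then use HAVING for the count condition

Corrected query:
SELECT kind FROM transactions GROUP BY kind HAVING COUNT(*) > 1

Result:
kind  
------
refund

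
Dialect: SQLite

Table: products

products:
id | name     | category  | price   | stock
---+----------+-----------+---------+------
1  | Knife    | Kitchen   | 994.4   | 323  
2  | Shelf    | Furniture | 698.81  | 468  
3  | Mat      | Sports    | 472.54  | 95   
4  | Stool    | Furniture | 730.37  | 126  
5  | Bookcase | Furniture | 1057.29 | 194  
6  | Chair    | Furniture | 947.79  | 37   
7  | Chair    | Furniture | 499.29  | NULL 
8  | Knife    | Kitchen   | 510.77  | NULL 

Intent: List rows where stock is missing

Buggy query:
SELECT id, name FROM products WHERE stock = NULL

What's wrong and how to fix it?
Bug: '= NULL' is always unknown in SQL three-valued logic, so no rows match

Fix: Replace '= NULL' with 'IS NULL'

Corrected query:
SELECT id, name FROM products WHERE stock IS NULL

Result:
id | name 
---+------
7  | Chair
8  | Knife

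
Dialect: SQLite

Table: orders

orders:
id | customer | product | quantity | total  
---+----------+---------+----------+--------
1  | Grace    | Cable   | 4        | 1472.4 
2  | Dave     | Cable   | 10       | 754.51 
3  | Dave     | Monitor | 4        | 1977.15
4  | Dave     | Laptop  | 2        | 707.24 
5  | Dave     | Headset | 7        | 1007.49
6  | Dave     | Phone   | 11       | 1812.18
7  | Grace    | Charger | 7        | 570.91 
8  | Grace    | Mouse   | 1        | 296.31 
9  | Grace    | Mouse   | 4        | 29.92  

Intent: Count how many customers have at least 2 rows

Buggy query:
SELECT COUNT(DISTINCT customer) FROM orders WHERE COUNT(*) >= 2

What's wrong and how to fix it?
Bug: WHERE filters individual rows, not groups, so a group-level COUNT is invalid there

Fix: Use a subquery that GROUPs and filters with HAVING, then count its rows

Corrected query:
SELECT COUNT(*) FROM (SELECT customer FROM orders GROUP BY customer HAVING COUNT(*) >= 2)

Result:
COUNT(*)
--------
2       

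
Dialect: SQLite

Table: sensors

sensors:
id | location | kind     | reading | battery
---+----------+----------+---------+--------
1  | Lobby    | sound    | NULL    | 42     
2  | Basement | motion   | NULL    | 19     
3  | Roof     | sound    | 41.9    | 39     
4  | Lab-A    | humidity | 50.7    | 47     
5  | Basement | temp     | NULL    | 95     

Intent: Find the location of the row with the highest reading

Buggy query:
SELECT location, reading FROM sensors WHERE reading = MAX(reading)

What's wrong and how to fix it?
Bug: WHERE is evaluated per row; an aggregate over the whole table isn't defined there

Fix: Use a subquery: WHERE reading = (SELECT MAX(reading) FROM sensors)

Corrected query:
SELECT location, reading FROM sensors WHERE reading = (SELECT MAX(reading) FROM sensors)

Result:
location | reading
---------+--------
Lab-A    | 50.7   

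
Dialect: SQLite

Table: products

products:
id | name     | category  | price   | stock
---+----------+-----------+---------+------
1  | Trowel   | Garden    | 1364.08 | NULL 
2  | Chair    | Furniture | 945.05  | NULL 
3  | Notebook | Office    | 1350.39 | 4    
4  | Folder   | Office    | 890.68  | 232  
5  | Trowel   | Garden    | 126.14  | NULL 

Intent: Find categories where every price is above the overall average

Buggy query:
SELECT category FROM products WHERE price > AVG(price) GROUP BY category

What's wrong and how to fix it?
Bug: WHERE evaluates per row before aggregation, so AVG() is unavailable

Fix: Compute the overall average in a scalar subquery and compare each group's MIN against it in HAVING

Corrected query:
SELECT category FROM products GROUP BY category HAVING MIN(price) > (SELECT AVG(price) FROM products)

Result:
category 
---------
Furniture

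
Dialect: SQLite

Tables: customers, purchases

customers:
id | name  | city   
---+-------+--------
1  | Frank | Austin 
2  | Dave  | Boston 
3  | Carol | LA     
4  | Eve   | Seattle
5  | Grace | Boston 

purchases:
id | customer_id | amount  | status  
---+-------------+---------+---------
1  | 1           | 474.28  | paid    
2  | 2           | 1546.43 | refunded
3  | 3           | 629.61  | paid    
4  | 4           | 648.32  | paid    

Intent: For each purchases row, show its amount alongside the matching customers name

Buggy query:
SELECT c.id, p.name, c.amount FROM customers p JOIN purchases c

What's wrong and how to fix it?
Bug: JOIN with no ON clause produces a cartesian product; every purchases row pairs with every customers row

Fix: Specify the join condition linking the foreign key to the parent id

Corrected query:
SELECT c.id, p.name, c.amount FROM customers p JOIN purchases c ON c.customer_id = p.id

Result:
id | name  | amount 
---+-------+--------
1  | Frank | 474.28 
2  | Dave  | 1546.43
3  | Carol | 629.61 
4  | Eve   | 648.32 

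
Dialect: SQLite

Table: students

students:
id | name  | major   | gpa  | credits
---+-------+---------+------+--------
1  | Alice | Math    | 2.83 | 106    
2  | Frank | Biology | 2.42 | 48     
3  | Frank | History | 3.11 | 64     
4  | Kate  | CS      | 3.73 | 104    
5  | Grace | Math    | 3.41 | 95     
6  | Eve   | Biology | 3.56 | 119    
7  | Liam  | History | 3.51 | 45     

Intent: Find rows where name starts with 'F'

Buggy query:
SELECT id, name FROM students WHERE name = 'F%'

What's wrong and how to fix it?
Bug: '=' compares the literal string including the % character; pattern matching needs LIKE

Fix: Replace '=' with LIKE so 'F%' is treated as a pattern

Corrected query:
SELECT id, name FROM students WHERE name LIKE 'F%'

Result:
id | name 
---+------
2  | Frank
3  | Frank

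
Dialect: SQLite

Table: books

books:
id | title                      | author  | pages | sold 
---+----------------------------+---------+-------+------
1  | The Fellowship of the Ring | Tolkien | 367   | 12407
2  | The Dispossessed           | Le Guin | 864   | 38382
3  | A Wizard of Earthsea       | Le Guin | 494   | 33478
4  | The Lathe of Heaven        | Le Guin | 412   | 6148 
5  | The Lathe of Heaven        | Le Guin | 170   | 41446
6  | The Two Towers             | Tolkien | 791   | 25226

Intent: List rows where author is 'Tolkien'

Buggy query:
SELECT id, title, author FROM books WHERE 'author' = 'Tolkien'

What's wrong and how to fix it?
Bug: 'author' in single quotes is a string literal, not the column; the comparison is literal-vs-literal and never true

Fix: Remove the quotes around the column name (or use double quotes for an identifier)

Corrected query:
SELECT id, title, author FROM books WHERE author = 'Tolkien'

Result:
id | title                      | author 
---+----------------------------+--------
1  | The Fellowship of the Ring | Tolkien
6  | The Two Towers             | Tolkien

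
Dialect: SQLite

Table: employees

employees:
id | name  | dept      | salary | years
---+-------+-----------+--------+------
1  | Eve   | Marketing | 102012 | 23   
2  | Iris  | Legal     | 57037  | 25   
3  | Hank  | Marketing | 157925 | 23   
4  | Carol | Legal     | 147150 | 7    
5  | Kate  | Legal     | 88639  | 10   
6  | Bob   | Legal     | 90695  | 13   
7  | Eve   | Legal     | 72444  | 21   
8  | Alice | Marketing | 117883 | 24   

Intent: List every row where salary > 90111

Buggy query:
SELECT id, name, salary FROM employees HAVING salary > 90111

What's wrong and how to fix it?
Bug: HAVING filters the output of aggregation, but this query has no GROUP BY and no aggregate functions, so SQLite rejects it (HAVING clause on a non-aggregate query); the condition here is per row

Fix: Replace HAVING with WHERE since the condition applies to individual rows

Corrected query:
SELECT id, name, salary FROM employees WHERE salary > 90111

Result:
id | name  | salary
---+-------+-------
1  | Eve   | 102012
3  | Hank  | 157925
4  | Carol | 147150
6  | Bob   | 90695 
8  | Alice | 117883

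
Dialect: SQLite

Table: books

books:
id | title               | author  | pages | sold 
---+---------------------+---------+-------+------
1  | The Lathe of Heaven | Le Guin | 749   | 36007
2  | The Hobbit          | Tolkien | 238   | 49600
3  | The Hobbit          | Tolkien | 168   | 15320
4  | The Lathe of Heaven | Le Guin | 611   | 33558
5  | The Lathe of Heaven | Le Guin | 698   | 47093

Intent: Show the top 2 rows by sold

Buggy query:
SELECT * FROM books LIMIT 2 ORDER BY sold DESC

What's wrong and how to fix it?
Bug: LIMIT must come after ORDER BY

Fix: Sort with ORDER BY, then apply LIMIT

Corrected query:
SELECT * FROM books ORDER BY sold DESC LIMIT 2

Result:
id | title               | author  | pages | sold 
---+---------------------+---------+-------+------
2  | The Hobbit          | Tolkien | 238   | 49600
5  | The Lathe of Heaven | Le Guin | 698   | 47093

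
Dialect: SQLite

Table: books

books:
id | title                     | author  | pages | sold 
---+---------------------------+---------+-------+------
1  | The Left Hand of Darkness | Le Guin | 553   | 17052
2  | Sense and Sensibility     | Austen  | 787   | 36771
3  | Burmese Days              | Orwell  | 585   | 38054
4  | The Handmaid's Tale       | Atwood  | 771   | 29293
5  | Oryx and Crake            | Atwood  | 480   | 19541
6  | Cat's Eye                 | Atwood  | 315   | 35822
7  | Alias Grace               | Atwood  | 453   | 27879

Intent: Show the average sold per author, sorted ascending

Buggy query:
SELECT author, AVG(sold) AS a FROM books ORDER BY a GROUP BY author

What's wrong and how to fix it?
Bug: ORDER BY appears before GROUP BY; SQL clause order requires GROUP BY first

Fix: Reorder: SELECT … FROM … GROUP BY … ORDER BY …

Corrected query:
SELECT author, AVG(sold) AS a FROM books GROUP BY author ORDER BY a

Result:
author  | a       
--------+---------
Le Guin | 17052   
Atwood  | 28133.75
Austen  | 36771   
Orwell  | 38054   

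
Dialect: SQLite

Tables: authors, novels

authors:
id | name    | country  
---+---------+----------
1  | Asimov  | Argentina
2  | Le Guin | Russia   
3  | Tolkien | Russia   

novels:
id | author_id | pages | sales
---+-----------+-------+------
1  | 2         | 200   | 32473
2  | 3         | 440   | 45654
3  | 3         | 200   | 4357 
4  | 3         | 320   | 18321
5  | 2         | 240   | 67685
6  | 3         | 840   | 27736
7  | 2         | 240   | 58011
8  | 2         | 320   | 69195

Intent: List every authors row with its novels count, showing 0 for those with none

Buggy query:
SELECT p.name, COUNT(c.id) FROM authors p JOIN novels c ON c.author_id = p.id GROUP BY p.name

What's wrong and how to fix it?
Bug: INNER JOIN drops authors rows that have no matching novels rows

Fix: Use LEFT JOIN so parents without children still appear (COUNT(c.id) gives 0)

Corrected query:
SELECT p.name, COUNT(c.id) FROM authors p LEFT JOIN novels c ON c.author_id = p.id GROUP BY p.name

Result:
name    | COUNT(c.id)
--------+------------
Asimov  | 0          
Le Guin | 4          
Tolkien | 4          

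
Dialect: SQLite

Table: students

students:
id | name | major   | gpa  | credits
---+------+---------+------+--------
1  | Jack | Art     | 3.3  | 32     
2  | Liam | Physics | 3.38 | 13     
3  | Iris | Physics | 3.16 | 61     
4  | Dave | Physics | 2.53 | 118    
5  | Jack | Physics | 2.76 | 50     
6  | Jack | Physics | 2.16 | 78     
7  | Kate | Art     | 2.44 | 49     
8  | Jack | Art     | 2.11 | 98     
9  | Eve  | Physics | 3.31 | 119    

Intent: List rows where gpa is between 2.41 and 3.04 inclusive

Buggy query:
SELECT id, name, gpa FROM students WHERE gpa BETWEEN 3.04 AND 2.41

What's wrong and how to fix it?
Bug: BETWEEN expects the lower bound first; with 3.04 AND 2.41 the range is empty

Fix: Write BETWEEN 2.41 AND 3.04

Corrected query:
SELECT id, name, gpa FROM students WHERE gpa BETWEEN 2.41 AND 3.04

Result:
id | name | gpa 
---+------+-----
4  | Dave | 2.53
5  | Jack | 2.76
7  | Kate | 2.44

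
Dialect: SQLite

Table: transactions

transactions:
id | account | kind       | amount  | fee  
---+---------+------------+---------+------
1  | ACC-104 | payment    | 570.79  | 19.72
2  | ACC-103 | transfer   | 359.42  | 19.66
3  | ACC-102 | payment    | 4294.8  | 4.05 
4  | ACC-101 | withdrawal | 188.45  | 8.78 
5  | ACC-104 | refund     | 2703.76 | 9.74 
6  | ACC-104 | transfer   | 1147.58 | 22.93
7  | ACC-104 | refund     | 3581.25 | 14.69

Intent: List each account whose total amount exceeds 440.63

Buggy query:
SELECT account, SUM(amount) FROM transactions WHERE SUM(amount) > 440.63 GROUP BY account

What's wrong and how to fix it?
Bug: Aggregate functions cannot appear in a WHERE clause

Fix: Use HAVING (which filters groups after aggregation) instead of WHERE

Corrected query:
SELECT account, SUM(amount) FROM transactions GROUP BY account HAVING SUM(amount) > 440.63

Result:
account | SUM(amount)
--------+------------
ACC-102 | 4294.8     
ACC-104 | 8003.38    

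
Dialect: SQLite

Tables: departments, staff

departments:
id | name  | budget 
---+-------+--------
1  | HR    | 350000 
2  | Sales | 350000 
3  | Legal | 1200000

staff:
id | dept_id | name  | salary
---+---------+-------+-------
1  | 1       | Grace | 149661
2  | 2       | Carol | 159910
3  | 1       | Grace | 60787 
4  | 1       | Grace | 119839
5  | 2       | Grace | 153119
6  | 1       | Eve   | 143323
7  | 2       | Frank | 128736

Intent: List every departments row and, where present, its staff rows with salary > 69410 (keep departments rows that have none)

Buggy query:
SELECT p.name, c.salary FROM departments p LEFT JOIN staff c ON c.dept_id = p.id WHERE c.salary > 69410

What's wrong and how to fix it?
Bug: Filtering c.salary in WHERE discards the NULL rows produced by LEFT JOIN, turning it into an inner join

Fix: Move the right-table condition into the ON clause so unmatched parents are kept

Corrected query:
SELECT p.name, c.salary FROM departments p LEFT JOIN staff c ON c.dept_id = p.id AND c.salary > 69410

Result:
name  | salary
------+-------
HR    | 119839
HR    | 143323
HR    | 149661
Sales | 128736
Sales | 153119
Sales | 159910
Legal | NULL  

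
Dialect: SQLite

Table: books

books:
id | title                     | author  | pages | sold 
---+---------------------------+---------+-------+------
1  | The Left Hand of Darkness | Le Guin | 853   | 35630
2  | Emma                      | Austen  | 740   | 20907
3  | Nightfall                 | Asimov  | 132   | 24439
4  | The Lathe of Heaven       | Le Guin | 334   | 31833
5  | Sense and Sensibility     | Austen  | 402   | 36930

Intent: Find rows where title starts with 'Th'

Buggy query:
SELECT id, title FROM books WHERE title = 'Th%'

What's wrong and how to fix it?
Bug: Wildcards only work with LIKE; '=' treats '%' as a literal character

Fix: Use LIKE for wildcard pattern matching

Corrected query:
SELECT id, title FROM books WHERE title LIKE 'Th%'

Result:
id | title                    
---+--------------------------
1  | The Left Hand of Darkness
4  | The Lathe of Heaven      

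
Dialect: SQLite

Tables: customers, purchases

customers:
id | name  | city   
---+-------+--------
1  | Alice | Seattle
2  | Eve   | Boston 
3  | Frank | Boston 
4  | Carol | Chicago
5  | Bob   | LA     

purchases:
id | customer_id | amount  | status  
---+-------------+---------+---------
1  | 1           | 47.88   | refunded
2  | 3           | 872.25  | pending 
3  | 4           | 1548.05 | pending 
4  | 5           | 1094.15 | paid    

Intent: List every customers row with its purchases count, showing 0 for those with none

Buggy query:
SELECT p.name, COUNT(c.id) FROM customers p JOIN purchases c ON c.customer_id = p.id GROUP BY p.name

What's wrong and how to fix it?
Bug: INNER JOIN drops customers rows that have no matching purchases rows

Fix: Use LEFT JOIN so parents without children still appear (COUNT(c.id) gives 0)

Corrected query:
SELECT p.name, COUNT(c.id) FROM customers p LEFT JOIN purchases c ON c.customer_id = p.id GROUP BY p.name

Result:
name  | COUNT(c.id)
------+------------
Alice | 1          
Bob   | 1          
Carol | 1          
Eve   | 0          
Frank | 1          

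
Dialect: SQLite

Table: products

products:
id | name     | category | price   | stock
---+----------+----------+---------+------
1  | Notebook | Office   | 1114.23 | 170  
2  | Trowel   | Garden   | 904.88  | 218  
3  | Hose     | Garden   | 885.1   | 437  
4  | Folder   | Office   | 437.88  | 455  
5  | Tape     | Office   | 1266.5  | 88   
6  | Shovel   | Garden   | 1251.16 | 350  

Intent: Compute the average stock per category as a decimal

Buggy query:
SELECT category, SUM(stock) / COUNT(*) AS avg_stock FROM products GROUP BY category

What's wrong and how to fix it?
Bug: SUM(stock) and COUNT(*) are both integers; the division truncates the fractional part

Fix: Multiply by 1.0 (or CAST to REAL) to force floating-point division

Corrected query:
SELECT category, SUM(stock) * 1.0 / COUNT(*) AS avg_stock FROM products GROUP BY category

Result:
category | avg_stock 
---------+-----------
Garden   | 335       
Office   | 237.666667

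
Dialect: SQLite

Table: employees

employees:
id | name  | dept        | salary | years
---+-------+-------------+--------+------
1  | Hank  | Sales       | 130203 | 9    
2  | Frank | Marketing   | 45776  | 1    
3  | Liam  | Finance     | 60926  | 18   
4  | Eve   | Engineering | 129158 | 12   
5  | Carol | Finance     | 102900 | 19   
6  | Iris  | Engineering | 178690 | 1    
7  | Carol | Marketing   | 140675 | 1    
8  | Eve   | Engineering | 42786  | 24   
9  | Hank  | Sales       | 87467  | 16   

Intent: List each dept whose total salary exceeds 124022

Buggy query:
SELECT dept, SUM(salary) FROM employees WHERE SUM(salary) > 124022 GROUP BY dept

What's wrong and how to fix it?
Bug: Aggregate functions cannot appear in a WHERE clause

Fix: Use HAVING (which filters groups after aggregation) instead of WHERE

Corrected query:
SELECT dept, SUM(salary) FROM employees GROUP BY dept HAVING SUM(salary) > 124022

Result:
dept        | SUM(salary)
------------+------------
Engineering | 350634     
Finance     | 163826     
Marketing   | 186451     
Sales       | 217670     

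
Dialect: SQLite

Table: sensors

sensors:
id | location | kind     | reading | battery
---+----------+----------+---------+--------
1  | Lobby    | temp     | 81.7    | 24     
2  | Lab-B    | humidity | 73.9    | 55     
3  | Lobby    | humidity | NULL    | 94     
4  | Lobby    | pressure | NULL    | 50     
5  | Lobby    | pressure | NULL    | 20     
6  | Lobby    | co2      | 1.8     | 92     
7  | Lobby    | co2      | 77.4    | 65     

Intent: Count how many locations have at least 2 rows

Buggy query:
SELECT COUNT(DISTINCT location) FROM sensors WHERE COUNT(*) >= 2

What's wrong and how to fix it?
Bug: WHERE filters individual rows, not groups, so a group-level COUNT is invalid there

Fix: Group first with HAVING COUNT(*) >= 2, then COUNT the resulting groups

Corrected query:
SELECT COUNT(*) FROM (SELECT location FROM sensors GROUP BY location HAVING COUNT(*) >= 2)

Result:
COUNT(*)
--------
1       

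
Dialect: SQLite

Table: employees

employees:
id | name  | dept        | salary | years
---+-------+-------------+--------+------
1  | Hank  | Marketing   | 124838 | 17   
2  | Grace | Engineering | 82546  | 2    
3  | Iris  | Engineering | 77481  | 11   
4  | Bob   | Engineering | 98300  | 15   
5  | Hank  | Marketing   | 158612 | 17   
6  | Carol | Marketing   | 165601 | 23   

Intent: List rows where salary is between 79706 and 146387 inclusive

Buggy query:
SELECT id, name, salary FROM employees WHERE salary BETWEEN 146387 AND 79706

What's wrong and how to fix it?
Bug: The bounds are reversed; BETWEEN a AND b requires a <= b to match anything

Fix: Write BETWEEN 79706 AND 146387

Corrected query:
SELECT id, name, salary FROM employees WHERE salary BETWEEN 79706 AND 146387

Result:
id | name  | salary
---+-------+-------
1  | Hank  | 124838
2  | Grace | 82546 
4  | Bob   | 98300 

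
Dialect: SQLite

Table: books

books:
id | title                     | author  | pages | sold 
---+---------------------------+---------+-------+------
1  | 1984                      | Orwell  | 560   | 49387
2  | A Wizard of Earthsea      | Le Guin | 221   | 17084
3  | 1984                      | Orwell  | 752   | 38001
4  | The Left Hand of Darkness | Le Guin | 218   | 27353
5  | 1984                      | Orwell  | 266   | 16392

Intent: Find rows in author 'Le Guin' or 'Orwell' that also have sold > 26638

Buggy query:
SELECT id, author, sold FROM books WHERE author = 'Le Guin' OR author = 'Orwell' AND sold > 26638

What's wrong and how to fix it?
Bug: Without parentheses, AND is evaluated before OR, so the sold filter only applies to the 'Orwell' branch

Fix: Group the OR with parentheses (or use IN), then AND the threshold

Corrected query:
SELECT id, author, sold FROM books WHERE (author = 'Le Guin' OR author = 'Orwell') AND sold > 26638

Result:
id | author  | sold 
---+---------+------
1  | Orwell  | 49387
3  | Orwell  | 38001
4  | Le Guin | 27353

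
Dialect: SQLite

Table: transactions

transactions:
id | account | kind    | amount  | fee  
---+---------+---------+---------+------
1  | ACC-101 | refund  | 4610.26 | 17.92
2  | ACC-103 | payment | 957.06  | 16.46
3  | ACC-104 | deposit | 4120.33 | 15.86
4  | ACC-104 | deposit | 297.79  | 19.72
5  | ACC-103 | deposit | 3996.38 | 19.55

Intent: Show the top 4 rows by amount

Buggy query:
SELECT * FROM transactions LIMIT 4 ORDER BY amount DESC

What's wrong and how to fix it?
Bug: LIMIT must come after ORDER BY

Fix: Sort with ORDER BY, then apply LIMIT

Corrected query:
SELECT * FROM transactions ORDER BY amount DESC LIMIT 4

Result:
id | account | kind    | amount  | fee  
---+---------+---------+---------+------
1  | ACC-101 | refund  | 4610.26 | 17.92
3  | ACC-104 | deposit | 4120.33 | 15.86
5  | ACC-103 | deposit | 3996.38 | 19.55
2  | ACC-103 | payment | 957.06  | 16.46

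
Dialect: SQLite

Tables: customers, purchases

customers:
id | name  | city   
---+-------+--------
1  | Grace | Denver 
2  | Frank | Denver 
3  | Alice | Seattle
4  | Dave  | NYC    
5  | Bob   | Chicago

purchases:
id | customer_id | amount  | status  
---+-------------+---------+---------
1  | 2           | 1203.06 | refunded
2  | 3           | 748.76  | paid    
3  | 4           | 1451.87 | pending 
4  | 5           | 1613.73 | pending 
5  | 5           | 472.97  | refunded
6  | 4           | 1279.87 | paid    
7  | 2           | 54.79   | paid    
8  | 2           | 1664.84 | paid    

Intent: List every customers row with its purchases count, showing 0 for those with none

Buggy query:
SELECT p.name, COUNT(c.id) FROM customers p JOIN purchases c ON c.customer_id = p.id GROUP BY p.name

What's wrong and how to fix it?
Bug: An inner join excludes parents with zero children

Fix: Use LEFT JOIN so parents without children still appear (COUNT(c.id) gives 0)

Corrected query:
SELECT p.name, COUNT(c.id) FROM customers p LEFT JOIN purchases c ON c.customer_id = p.id GROUP BY p.name

Result:
name  | COUNT(c.id)
------+------------
Alice | 1          
Bob   | 2          
Dave  | 2          
Frank | 3          
Grace | 0          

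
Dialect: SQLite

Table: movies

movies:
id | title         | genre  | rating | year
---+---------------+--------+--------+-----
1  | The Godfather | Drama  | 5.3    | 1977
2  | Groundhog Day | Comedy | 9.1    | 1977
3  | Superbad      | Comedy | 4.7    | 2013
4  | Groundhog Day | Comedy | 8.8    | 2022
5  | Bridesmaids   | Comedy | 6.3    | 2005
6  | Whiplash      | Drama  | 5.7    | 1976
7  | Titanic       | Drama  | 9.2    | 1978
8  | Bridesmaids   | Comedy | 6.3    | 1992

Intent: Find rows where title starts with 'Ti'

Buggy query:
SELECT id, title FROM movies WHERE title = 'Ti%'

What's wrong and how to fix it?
Bug: Wildcards only work with LIKE; '=' treats '%' as a literal character

Fix: Use LIKE for wildcard pattern matching

Corrected query:
SELECT id, title FROM movies WHERE title LIKE 'Ti%'

Result:
id | title  
---+--------
7  | Titanic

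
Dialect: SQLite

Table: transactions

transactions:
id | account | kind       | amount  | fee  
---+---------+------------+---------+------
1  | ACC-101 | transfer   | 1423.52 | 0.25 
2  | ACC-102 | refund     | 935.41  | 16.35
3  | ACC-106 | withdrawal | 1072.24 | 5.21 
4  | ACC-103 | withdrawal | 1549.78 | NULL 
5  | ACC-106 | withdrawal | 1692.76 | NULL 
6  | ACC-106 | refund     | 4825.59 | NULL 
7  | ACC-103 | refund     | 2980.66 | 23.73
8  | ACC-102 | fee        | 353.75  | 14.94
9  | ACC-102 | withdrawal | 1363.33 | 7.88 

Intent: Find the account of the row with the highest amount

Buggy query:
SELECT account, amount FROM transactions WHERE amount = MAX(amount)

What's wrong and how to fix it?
Bug: WHERE is evaluated per row; an aggregate over the whole table isn't defined there

Fix: Wrap MAX in a scalar subquery so WHERE compares against a single value

Corrected query:
SELECT account, amount FROM transactions WHERE amount = (SELECT MAX(amount) FROM transactions)

Result:
account | amount 
--------+--------
ACC-106 | 4825.59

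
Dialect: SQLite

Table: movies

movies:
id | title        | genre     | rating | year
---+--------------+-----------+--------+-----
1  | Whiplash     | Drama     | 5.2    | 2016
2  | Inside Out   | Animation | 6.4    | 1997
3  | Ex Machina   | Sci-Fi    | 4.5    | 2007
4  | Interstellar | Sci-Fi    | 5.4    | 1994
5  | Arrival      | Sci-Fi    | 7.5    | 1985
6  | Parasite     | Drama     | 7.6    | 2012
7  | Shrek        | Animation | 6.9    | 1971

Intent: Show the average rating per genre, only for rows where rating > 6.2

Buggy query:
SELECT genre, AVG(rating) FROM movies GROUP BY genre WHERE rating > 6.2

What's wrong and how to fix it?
Bug: WHERE cannot follow GROUP BY

Fix: Move the WHERE clause before GROUP BY

Corrected query:
SELECT genre, AVG(rating) FROM movies WHERE rating > 6.2 GROUP BY genre

Result:
genre     | AVG(rating)
----------+------------
Animation | 6.65       
Drama     | 7.6        
Sci-Fi    | 7.5        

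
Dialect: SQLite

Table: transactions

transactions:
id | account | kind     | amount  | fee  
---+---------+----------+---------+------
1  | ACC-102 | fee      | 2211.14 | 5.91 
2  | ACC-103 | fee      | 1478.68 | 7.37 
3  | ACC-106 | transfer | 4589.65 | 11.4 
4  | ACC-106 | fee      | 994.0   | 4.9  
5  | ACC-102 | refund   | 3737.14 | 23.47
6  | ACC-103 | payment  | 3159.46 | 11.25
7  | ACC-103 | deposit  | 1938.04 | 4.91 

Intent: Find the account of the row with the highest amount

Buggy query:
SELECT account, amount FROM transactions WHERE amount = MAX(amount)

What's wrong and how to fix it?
Bug: MAX(amount) is an aggregate and cannot be used directly in WHERE

Fix: Use a subquery: WHERE amount = (SELECT MAX(amount) FROM transactions)

Corrected query:
SELECT account, amount FROM transactions WHERE amount = (SELECT MAX(amount) FROM transactions)

Result:
account | amount 
--------+--------
ACC-106 | 4589.65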